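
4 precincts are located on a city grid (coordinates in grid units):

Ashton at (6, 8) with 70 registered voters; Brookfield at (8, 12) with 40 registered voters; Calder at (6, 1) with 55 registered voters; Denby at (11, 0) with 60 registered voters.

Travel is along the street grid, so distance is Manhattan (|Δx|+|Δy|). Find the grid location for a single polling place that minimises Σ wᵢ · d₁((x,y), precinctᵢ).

(6, 1)

Manhattan distance separates: Σwᵢ(|x−xᵢ|+|y−yᵢ|) = Σwᵢ|x−xᵢ| + Σwᵢ|y−yᵢ|, so x and y are optimised independently as 1-D weighted medians.
Total weight W = 225; half = 112.5.
x-coordinate, sorted with cumulative weight:
  x=6 (Ashton, w=70) cum 70
  x=6 (Calder, w=55) cum 125  ← median
  x=8 (Brookfield, w=40) cum 165
  x=11 (Denby, w=60) cum 225
⇒ x* = 6
y-coordinate, sorted with cumulative weight:
  y=0 (Denby, w=60) cum 60
  y=1 (Calder, w=55) cum 115  ← median
  y=8 (Ashton, w=70) cum 185
  y=12 (Brookfield, w=40) cum 225
⇒ y* = 1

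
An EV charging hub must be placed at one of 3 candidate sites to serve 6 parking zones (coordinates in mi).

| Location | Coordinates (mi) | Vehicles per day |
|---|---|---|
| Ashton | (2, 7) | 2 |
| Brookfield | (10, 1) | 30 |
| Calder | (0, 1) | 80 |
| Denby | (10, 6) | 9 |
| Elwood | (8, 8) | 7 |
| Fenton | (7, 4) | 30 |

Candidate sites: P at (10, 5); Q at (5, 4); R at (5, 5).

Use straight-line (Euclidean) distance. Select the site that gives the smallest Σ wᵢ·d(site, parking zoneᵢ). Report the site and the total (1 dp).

Q, total 793.4 mi

Total weighted distance at each candidate:
  P (10, 5): total = 1127.2
  Q (5, 4): total = 793.4
  R (5, 5): total = 854.2
Minimum is at Q with total 793.4 mi.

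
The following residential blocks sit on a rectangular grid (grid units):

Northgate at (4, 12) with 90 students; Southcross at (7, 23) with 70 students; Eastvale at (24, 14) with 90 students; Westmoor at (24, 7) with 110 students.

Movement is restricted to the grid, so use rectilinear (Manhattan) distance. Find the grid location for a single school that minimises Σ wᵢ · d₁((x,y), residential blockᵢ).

(24, 12)

Manhattan distance separates: Σwᵢ(|x−xᵢ|+|y−yᵢ|) = Σwᵢ|x−xᵢ| + Σwᵢ|y−yᵢ|, so x and y are optimised independently as 1-D weighted medians.
Total weight W = 360; half = 180.
x-coordinate, sorted with cumulative weight:
  x=4 (Northgate, w=90) cum 90
  x=7 (Southcross, w=70) cum 160
  x=24 (Eastvale, w=90) cum 250  ← median
  x=24 (Westmoor, w=110) cum 360
⇒ x* = 24
y-coordinate, sorted with cumulative weight:
  y=7 (Westmoor, w=110) cum 110
  y=12 (Northgate, w=90) cum 200  ← median
  y=14 (Eastvale, w=90) cum 290
  y=23 (Southcross, w=70) cum 360
⇒ y* = 12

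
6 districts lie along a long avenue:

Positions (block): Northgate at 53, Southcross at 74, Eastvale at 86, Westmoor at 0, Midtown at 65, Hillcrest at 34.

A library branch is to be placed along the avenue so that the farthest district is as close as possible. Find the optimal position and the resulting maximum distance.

location 43, max distance 43

The 1-center on a line is the midpoint of the two extreme points: leftmost at 0, rightmost at 86.
Optimal location = (0 + 86)/2 = 43; maximum distance = (86 − 0)/2 = 43.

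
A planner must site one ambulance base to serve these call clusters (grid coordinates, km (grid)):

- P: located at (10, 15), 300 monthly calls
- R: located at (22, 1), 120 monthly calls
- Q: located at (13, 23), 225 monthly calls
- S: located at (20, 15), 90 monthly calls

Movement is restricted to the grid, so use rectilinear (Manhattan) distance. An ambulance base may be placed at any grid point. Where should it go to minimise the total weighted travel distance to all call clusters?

Manhattan distance separates: Σwᵢ(|x−xᵢ|+|y−yᵢ|) = Σwᵢ|x−xᵢ| + Σwᵢ|y−yᵢ|, so x and y are optimised independently as 1-D weighted medians.
Total weight W = 735; half = 367.5.
x-coordinate, sorted with cumulative weight:
  x=10 (P, w=300) cum 300
  x=13 (Q, w=225) cum 525  ← median
  x=20 (S, w=90) cum 615
  x=22 (R, w=120) cum 735
⇒ x* = 13
y-coordinate, sorted with cumulative weight:
  y=1 (R, w=120) cum 120
  y=15 (P, w=300) cum 420  ← median
  y=15 (S, w=90) cum 510
  y=23 (Q, w=225) cum 735
⇒ y* = 15

(13, 15)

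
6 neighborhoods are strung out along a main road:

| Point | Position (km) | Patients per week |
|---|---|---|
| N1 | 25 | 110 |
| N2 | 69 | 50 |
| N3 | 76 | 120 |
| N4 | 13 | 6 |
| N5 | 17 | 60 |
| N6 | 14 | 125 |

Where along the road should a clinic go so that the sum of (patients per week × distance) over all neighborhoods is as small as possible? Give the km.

For a sum of weighted absolute distances on a line, the optimum is the weighted median (not the mean). Total weight W = 471; half-weight = 235.5.
Sort by position and accumulate weight:
  km 13 (N4, w=6) → cum 6
  km 14 (N6, w=125) → cum 131
  km 17 (N5, w=60) → cum 191
  km 25 (N1, w=110) → cum 301  ≥ 235.5 → median here
  km 69 (N2, w=50) → cum 351
  km 76 (N3, w=120) → cum 471
Optimal location: km 25.

x = 25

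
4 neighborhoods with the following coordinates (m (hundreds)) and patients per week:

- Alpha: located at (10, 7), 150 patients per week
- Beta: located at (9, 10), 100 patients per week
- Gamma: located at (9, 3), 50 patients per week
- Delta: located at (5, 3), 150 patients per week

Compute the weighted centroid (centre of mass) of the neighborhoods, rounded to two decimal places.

(8.00, 5.89)

The minimiser of Σwᵢ‖p−pᵢ‖² is the weighted centroid p* = (Σwᵢpᵢ)/(Σwᵢ).
Σwᵢ = 450.
Σwᵢxᵢ = 150·10 + 100·9 + 50·9 + 150·5 = 3600.
Σwᵢyᵢ = 150·7 + 100·10 + 50·3 + 150·3 = 2650.
x* = 3600/450 = 8.00, y* = 2650/450 = 5.89.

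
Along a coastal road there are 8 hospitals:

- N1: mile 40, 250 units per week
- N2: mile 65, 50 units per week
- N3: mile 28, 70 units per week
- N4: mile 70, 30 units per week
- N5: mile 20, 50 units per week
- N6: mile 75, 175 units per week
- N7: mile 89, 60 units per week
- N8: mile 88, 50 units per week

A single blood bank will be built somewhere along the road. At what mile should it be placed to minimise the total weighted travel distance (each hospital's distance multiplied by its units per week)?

x = 40

For a sum of weighted absolute distances on a line, the optimum is the weighted median (not the mean). Total weight W = 735; half-weight = 367.5.
Sort by position and accumulate weight:
  mile 20 (N5, w=50) → cum 50
  mile 28 (N3, w=70) → cum 120
  mile 40 (N1, w=250) → cum 370  ≥ 367.5 → median here
  mile 65 (N2, w=50) → cum 420
  mile 70 (N4, w=30) → cum 450
  mile 75 (N6, w=175) → cum 625
  mile 88 (N8, w=50) → cum 675
  mile 89 (N7, w=60) → cum 735
Optimal location: mile 40.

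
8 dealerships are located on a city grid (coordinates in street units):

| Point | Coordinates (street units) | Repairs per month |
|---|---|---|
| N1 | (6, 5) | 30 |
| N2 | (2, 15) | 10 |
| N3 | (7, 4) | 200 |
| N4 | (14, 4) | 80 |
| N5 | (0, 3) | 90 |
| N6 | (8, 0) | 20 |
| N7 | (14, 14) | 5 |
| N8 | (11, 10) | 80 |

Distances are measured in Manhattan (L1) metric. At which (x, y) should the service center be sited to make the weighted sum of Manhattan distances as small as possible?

Manhattan distance separates: Σwᵢ(|x−xᵢ|+|y−yᵢ|) = Σwᵢ|x−xᵢ| + Σwᵢ|y−yᵢ|, so x and y are optimised independently as 1-D weighted medians.
Total weight W = 515; half = 257.5.
x-coordinate, sorted with cumulative weight:
  x=0 (N5, w=90) cum 90
  x=2 (N2, w=10) cum 100
  x=6 (N1, w=30) cum 130
  x=7 (N3, w=200) cum 330  ← median
  x=8 (N6, w=20) cum 350
  x=11 (N8, w=80) cum 430
  x=14 (N4, w=80) cum 510
  x=14 (N7, w=5) cum 515
⇒ x* = 7
y-coordinate, sorted with cumulative weight:
  y=0 (N6, w=20) cum 20
  y=3 (N5, w=90) cum 110
  y=4 (N3, w=200) cum 310  ← median
  y=4 (N4, w=80) cum 390
  y=5 (N1, w=30) cum 420
  y=10 (N8, w=80) cum 500
  y=14 (N7, w=5) cum 505
  y=15 (N2, w=10) cum 515
⇒ y* = 4

(7, 4)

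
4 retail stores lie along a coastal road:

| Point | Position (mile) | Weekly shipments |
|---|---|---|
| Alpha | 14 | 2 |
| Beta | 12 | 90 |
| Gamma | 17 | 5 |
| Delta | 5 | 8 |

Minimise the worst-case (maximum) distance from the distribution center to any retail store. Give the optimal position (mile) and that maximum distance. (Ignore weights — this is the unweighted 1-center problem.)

The 1-center on a line is the midpoint of the two extreme points: leftmost at 5, rightmost at 17.
Optimal location = (5 + 17)/2 = 11; maximum distance = (17 − 5)/2 = 6.

location 11, max distance 6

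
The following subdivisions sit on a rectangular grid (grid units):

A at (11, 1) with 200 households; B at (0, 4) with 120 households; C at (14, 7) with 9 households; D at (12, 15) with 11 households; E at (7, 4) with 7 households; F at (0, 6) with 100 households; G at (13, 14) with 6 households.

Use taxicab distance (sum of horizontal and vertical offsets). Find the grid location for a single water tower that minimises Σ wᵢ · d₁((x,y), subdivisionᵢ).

(7, 4)

Manhattan distance separates: Σwᵢ(|x−xᵢ|+|y−yᵢ|) = Σwᵢ|x−xᵢ| + Σwᵢ|y−yᵢ|, so x and y are optimised independently as 1-D weighted medians.
Total weight W = 453; half = 226.5.
x-coordinate, sorted with cumulative weight:
  x=0 (B, w=120) cum 120
  x=0 (F, w=100) cum 220
  x=7 (E, w=7) cum 227  ← median
  x=11 (A, w=200) cum 427
  x=12 (D, w=11) cum 438
  x=13 (G, w=6) cum 444
  x=14 (C, w=9) cum 453
⇒ x* = 7
y-coordinate, sorted with cumulative weight:
  y=1 (A, w=200) cum 200
  y=4 (B, w=120) cum 320  ← median
  y=4 (E, w=7) cum 327
  y=6 (F, w=100) cum 427
  y=7 (C, w=9) cum 436
  y=14 (G, w=6) cum 442
  y=15 (D, w=11) cum 453
⇒ y* = 4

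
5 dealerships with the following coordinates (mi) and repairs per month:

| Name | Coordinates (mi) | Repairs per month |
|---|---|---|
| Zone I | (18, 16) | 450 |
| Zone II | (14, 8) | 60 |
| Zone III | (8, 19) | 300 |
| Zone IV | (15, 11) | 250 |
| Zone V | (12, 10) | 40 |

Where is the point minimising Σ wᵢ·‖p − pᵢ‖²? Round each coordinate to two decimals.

(14.15, 15.03)

The minimiser of Σwᵢ‖p−pᵢ‖² is the weighted centroid p* = (Σwᵢpᵢ)/(Σwᵢ).
Σwᵢ = 1100.
Σwᵢxᵢ = 450·18 + 60·14 + 300·8 + 250·15 + 40·12 = 15570.
Σwᵢyᵢ = 450·16 + 60·8 + 300·19 + 250·11 + 40·10 = 16530.
x* = 15570/1100 = 14.15, y* = 16530/1100 = 15.03.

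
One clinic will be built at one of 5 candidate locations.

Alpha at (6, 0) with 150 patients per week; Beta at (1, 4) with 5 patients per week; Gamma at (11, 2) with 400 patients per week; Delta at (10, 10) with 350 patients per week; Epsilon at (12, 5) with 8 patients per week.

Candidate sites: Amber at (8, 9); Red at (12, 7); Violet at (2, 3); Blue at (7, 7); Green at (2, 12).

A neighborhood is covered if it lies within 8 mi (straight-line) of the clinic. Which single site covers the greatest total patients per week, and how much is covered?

Coverage radius r = 8 mi; a point is covered iff (Δx)²+(Δy)² ≤ 8² = 64.
  Amber (8, 9): covers {Gamma, Delta, Epsilon} → 758
  Red (12, 7): covers {Gamma, Delta, Epsilon} → 758
  Violet (2, 3): covers {Alpha, Beta} → 155
  Blue (7, 7): covers {Alpha, Beta, Gamma, Delta, Epsilon} → 913
  Green (2, 12): covers {none} → 0
Maximum coverage at Blue: 913 patients per week.

Blue, covering 913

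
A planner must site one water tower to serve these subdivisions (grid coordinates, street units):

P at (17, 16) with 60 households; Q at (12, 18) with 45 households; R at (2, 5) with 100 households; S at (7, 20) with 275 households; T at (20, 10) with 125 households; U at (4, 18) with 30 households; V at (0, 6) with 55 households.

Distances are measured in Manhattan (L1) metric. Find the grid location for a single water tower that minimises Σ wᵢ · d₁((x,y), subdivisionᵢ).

Manhattan distance separates: Σwᵢ(|x−xᵢ|+|y−yᵢ|) = Σwᵢ|x−xᵢ| + Σwᵢ|y−yᵢ|, so x and y are optimised independently as 1-D weighted medians.
Total weight W = 690; half = 345.
x-coordinate, sorted with cumulative weight:
  x=0 (V, w=55) cum 55
  x=2 (R, w=100) cum 155
  x=4 (U, w=30) cum 185
  x=7 (S, w=275) cum 460  ← median
  x=12 (Q, w=45) cum 505
  x=17 (P, w=60) cum 565
  x=20 (T, w=125) cum 690
⇒ x* = 7
y-coordinate, sorted with cumulative weight:
  y=5 (R, w=100) cum 100
  y=6 (V, w=55) cum 155
  y=10 (T, w=125) cum 280
  y=16 (P, w=60) cum 340
  y=18 (Q, w=45) cum 385  ← median
  y=18 (U, w=30) cum 415
  y=20 (S, w=275) cum 690
⇒ y* = 18

(7, 18)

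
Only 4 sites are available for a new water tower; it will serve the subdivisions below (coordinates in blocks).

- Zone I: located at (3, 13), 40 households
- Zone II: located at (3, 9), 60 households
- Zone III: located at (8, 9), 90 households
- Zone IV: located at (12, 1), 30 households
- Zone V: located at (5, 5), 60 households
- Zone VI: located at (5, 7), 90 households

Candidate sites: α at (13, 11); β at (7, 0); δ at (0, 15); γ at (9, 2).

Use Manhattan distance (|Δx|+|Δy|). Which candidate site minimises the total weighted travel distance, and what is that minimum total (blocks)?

γ, total 3530 blocks

Total weighted distance at each candidate:
  α (13, 11): total = 4080
  β (7, 0): total = 3770
  δ (0, 15): total = 4850
  γ (9, 2): total = 3530
Minimum is at γ with total 3530 blocks.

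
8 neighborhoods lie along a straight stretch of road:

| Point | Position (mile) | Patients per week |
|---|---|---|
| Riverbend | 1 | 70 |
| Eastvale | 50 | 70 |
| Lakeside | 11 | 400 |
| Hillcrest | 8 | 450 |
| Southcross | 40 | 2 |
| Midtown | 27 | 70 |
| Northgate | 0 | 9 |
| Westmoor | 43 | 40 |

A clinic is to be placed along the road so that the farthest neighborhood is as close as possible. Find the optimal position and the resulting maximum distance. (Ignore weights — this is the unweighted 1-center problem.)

location 25, max distance 25

The 1-center on a line is the midpoint of the two extreme points: leftmost at 0, rightmost at 50.
Optimal location = (0 + 50)/2 = 25; maximum distance = (50 − 0)/2 = 25.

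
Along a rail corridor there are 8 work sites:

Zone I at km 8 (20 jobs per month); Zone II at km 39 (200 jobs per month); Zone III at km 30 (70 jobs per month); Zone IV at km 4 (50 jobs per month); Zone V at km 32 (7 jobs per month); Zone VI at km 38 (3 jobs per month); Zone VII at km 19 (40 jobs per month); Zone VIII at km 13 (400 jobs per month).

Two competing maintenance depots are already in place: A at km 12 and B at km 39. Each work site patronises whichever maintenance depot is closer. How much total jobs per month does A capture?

510

The indifferent point is the midpoint (12+39)/2 = 25.5; work sites left of it (closer to A at 12) go to A, those right go to B.
  Zone IV at 4 (w=50) → A
  Zone I at 8 (w=20) → A
  Zone VIII at 13 (w=400) → A
  Zone VII at 19 (w=40) → A
  Zone III at 30 (w=70) → B
  Zone V at 32 (w=7) → B
  Zone VI at 38 (w=3) → B
  Zone II at 39 (w=200) → B
A captures 510; B captures 280.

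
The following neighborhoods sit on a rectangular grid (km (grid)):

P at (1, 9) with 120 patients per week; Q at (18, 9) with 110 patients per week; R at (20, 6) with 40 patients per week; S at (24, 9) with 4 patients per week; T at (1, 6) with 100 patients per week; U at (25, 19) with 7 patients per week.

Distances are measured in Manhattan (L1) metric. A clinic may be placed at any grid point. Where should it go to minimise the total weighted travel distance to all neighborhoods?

(1, 9)

Manhattan distance separates: Σwᵢ(|x−xᵢ|+|y−yᵢ|) = Σwᵢ|x−xᵢ| + Σwᵢ|y−yᵢ|, so x and y are optimised independently as 1-D weighted medians.
Total weight W = 381; half = 190.5.
x-coordinate, sorted with cumulative weight:
  x=1 (P, w=120) cum 120
  x=1 (T, w=100) cum 220  ← median
  x=18 (Q, w=110) cum 330
  x=20 (R, w=40) cum 370
  x=24 (S, w=4) cum 374
  x=25 (U, w=7) cum 381
⇒ x* = 1
y-coordinate, sorted with cumulative weight:
  y=6 (R, w=40) cum 40
  y=6 (T, w=100) cum 140
  y=9 (P, w=120) cum 260  ← median
  y=9 (Q, w=110) cum 370
  y=9 (S, w=4) cum 374
  y=19 (U, w=7) cum 381
⇒ y* = 9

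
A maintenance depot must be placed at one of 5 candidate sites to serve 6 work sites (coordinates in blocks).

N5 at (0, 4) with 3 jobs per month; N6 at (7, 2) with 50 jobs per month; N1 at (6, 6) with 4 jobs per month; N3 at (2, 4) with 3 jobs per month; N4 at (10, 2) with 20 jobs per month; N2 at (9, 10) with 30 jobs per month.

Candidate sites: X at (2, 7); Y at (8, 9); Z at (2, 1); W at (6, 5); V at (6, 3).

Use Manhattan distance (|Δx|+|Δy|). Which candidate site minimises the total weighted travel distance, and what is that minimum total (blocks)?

Total weighted distance at each candidate:
  X (2, 7): total = 1104
  Y (8, 9): total = 732
  Z (2, 1): total = 1020
  W (6, 5): total = 620
  V (6, 3): total = 548
Minimum is at V with total 548 blocks.

V, total 548 blocks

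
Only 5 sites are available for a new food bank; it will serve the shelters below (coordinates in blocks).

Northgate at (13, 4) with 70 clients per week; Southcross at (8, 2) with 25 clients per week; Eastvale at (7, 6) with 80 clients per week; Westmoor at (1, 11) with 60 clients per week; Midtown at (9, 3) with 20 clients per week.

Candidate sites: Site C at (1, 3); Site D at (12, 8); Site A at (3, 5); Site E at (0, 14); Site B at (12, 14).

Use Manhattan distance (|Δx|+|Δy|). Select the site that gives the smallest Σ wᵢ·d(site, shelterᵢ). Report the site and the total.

Total weighted distance at each candidate:
  Site C (1, 3): total = 2470
  Site D (12, 8): total = 2160
  Site A (3, 5): total = 2010
  Site E (0, 14): total = 3950
  Site B (12, 14): total = 3330
Minimum is at Site A with total 2010 blocks.

Site A, total 2010 blocks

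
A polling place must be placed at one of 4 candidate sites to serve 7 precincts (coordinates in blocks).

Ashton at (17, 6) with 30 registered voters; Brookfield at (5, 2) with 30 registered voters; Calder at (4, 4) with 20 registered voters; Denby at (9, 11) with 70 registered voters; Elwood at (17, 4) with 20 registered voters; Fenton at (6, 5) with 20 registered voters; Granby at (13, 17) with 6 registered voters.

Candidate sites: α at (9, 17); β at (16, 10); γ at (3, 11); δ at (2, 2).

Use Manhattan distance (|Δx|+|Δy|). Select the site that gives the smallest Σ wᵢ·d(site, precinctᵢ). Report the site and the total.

Total weighted distance at each candidate:
  α (9, 17): total = 2664
  β (16, 10): total = 2140
  γ (3, 11): total = 2176
  δ (2, 2): total = 2496
Minimum is at β with total 2140 blocks.

β, total 2140 blocks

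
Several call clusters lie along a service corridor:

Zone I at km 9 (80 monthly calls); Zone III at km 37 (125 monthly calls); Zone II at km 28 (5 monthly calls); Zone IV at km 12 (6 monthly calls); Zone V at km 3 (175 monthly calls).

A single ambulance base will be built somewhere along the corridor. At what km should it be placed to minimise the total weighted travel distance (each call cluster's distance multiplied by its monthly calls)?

For a sum of weighted absolute distances on a line, the optimum is the weighted median (not the mean). Total weight W = 391; half-weight = 195.5.
Sort by position and accumulate weight:
  km 3 (Zone V, w=175) → cum 175
  km 9 (Zone I, w=80) → cum 255  ≥ 195.5 → median here
  km 12 (Zone IV, w=6) → cum 261
  km 28 (Zone II, w=5) → cum 266
  km 37 (Zone III, w=125) → cum 391
Optimal location: km 9.

x = 9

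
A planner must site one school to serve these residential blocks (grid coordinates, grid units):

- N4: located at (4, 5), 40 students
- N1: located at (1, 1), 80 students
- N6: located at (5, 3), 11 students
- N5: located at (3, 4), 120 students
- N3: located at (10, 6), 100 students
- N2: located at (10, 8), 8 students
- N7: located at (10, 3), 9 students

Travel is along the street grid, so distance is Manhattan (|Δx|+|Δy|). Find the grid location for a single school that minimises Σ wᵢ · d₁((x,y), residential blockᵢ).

Manhattan distance separates: Σwᵢ(|x−xᵢ|+|y−yᵢ|) = Σwᵢ|x−xᵢ| + Σwᵢ|y−yᵢ|, so x and y are optimised independently as 1-D weighted medians.
Total weight W = 368; half = 184.
x-coordinate, sorted with cumulative weight:
  x=1 (N1, w=80) cum 80
  x=3 (N5, w=120) cum 200  ← median
  x=4 (N4, w=40) cum 240
  x=5 (N6, w=11) cum 251
  x=10 (N3, w=100) cum 351
  x=10 (N2, w=8) cum 359
  x=10 (N7, w=9) cum 368
⇒ x* = 3
y-coordinate, sorted with cumulative weight:
  y=1 (N1, w=80) cum 80
  y=3 (N6, w=11) cum 91
  y=3 (N7, w=9) cum 100
  y=4 (N5, w=120) cum 220  ← median
  y=5 (N4, w=40) cum 260
  y=6 (N3, w=100) cum 360
  y=8 (N2, w=8) cum 368
⇒ y* = 4

(3, 4)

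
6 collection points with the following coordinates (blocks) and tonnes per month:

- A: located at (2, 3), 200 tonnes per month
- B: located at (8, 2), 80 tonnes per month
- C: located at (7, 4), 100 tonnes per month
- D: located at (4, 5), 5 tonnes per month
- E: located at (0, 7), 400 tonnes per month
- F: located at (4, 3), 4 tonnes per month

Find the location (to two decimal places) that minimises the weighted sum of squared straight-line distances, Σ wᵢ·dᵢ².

(2.25, 5.07)

The minimiser of Σwᵢ‖p−pᵢ‖² is the weighted centroid p* = (Σwᵢpᵢ)/(Σwᵢ).
Σwᵢ = 789.
Σwᵢxᵢ = 200·2 + 80·8 + 100·7 + 5·4 + 400·0 + 4·4 = 1776.
Σwᵢyᵢ = 200·3 + 80·2 + 100·4 + 5·5 + 400·7 + 4·3 = 3997.
x* = 1776/789 = 2.25, y* = 3997/789 = 5.07.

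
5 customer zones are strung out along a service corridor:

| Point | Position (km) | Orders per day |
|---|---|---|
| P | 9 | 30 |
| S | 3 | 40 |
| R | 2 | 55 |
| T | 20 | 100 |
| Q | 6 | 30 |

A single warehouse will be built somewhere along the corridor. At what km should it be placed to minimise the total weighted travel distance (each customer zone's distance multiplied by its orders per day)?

For a sum of weighted absolute distances on a line, the optimum is the weighted median (not the mean). Total weight W = 255; half-weight = 127.5.
Sort by position and accumulate weight:
  km 2 (R, w=55) → cum 55
  km 3 (S, w=40) → cum 95
  km 6 (Q, w=30) → cum 125
  km 9 (P, w=30) → cum 155  ≥ 127.5 → median here
  km 20 (T, w=100) → cum 255
Optimal location: km 9.

x = 9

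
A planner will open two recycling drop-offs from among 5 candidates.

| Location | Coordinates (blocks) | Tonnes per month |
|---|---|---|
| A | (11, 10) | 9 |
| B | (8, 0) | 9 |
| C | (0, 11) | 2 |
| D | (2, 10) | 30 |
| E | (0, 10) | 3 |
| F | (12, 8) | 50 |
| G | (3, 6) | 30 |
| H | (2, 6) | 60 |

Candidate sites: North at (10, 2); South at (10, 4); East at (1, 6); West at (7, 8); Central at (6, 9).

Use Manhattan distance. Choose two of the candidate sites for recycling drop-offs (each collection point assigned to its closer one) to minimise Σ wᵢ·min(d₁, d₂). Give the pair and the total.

Evaluate every pair (each demand assigned to the nearer of the two):
  {East, West}: total = 682
  {South, East}: total = 714
  {East, Central}: total = 800
  {North, East}: total = 814
  {West, Central}: total = 1172
  {South, Central}: total = 1195
  {North, West}: total = 1197
  {South, West}: total = 1215
  {North, Central}: total = 1227
  {North, South}: total = 1771
Best pair: {East, West} with total 682.

{East, West}, total 682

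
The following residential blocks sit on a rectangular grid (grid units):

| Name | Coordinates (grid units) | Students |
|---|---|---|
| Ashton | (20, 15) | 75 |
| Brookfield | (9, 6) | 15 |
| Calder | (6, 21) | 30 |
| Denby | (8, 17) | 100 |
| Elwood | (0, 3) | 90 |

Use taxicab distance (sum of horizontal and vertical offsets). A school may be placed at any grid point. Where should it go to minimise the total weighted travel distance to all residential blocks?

(8, 15)

Manhattan distance separates: Σwᵢ(|x−xᵢ|+|y−yᵢ|) = Σwᵢ|x−xᵢ| + Σwᵢ|y−yᵢ|, so x and y are optimised independently as 1-D weighted medians.
Total weight W = 310; half = 155.
x-coordinate, sorted with cumulative weight:
  x=0 (Elwood, w=90) cum 90
  x=6 (Calder, w=30) cum 120
  x=8 (Denby, w=100) cum 220  ← median
  x=9 (Brookfield, w=15) cum 235
  x=20 (Ashton, w=75) cum 310
⇒ x* = 8
y-coordinate, sorted with cumulative weight:
  y=3 (Elwood, w=90) cum 90
  y=6 (Brookfield, w=15) cum 105
  y=15 (Ashton, w=75) cum 180  ← median
  y=17 (Denby, w=100) cum 280
  y=21 (Calder, w=30) cum 310
⇒ y* = 15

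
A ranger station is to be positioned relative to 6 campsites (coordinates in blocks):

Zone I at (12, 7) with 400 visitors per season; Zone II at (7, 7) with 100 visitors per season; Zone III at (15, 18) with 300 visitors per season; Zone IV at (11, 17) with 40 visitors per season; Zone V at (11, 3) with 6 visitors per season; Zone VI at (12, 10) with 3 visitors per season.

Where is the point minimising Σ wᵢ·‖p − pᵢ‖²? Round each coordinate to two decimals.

The minimiser of Σwᵢ‖p−pᵢ‖² is the weighted centroid p* = (Σwᵢpᵢ)/(Σwᵢ).
Σwᵢ = 849.
Σwᵢxᵢ = 400·12 + 100·7 + 300·15 + 40·11 + 6·11 + 3·12 = 10542.
Σwᵢyᵢ = 400·7 + 100·7 + 300·18 + 40·17 + 6·3 + 3·10 = 9628.
x* = 10542/849 = 12.42, y* = 9628/849 = 11.34.

(12.42, 11.34)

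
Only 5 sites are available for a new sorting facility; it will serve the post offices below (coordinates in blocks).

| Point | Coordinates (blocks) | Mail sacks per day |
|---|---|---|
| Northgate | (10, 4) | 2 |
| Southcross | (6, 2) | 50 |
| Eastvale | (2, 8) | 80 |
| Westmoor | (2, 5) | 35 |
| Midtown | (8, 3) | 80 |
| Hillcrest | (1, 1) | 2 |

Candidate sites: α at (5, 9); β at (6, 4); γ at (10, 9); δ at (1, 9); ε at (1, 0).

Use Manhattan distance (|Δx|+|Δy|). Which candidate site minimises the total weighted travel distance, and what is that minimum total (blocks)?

Total weighted distance at each candidate:
  α (5, 9): total = 1729
  β (6, 4): total = 1179
  γ (10, 9): total = 2374
  δ (1, 9): total = 2019
  ε (1, 0): total = 2108
Minimum is at β with total 1179 blocks.

β, total 1179 blocks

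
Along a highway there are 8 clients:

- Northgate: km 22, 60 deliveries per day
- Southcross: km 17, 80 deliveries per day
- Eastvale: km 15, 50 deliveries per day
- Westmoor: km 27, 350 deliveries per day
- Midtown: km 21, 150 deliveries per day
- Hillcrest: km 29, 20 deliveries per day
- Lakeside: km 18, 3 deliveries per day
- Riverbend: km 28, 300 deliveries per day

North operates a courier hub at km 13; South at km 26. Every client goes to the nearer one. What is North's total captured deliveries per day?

133

The indifferent point is the midpoint (13+26)/2 = 19.5; clients left of it (closer to North at 13) go to North, those right go to South.
  Eastvale at 15 (w=50) → North
  Southcross at 17 (w=80) → North
  Lakeside at 18 (w=3) → North
  Midtown at 21 (w=150) → South
  Northgate at 22 (w=60) → South
  Westmoor at 27 (w=350) → South
  Riverbend at 28 (w=300) → South
  Hillcrest at 29 (w=20) → South
North captures 133; South captures 880.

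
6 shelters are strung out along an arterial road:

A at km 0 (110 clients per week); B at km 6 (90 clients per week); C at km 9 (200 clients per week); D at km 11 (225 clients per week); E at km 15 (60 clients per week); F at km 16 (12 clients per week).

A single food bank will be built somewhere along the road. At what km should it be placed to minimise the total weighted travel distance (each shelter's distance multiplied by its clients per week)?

x = 9

For a sum of weighted absolute distances on a line, the optimum is the weighted median (not the mean). Total weight W = 697; half-weight = 348.5.
Sort by position and accumulate weight:
  km 0 (A, w=110) → cum 110
  km 6 (B, w=90) → cum 200
  km 9 (C, w=200) → cum 400  ≥ 348.5 → median here
  km 11 (D, w=225) → cum 625
  km 15 (E, w=60) → cum 685
  km 16 (F, w=12) → cum 697
Optimal location: km 9.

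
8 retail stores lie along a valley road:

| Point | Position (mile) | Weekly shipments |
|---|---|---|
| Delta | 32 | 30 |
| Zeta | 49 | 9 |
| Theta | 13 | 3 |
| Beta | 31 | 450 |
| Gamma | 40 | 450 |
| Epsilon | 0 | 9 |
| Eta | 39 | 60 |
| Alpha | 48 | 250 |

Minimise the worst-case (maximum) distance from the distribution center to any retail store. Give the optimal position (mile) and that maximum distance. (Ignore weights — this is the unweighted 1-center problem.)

The 1-center on a line is the midpoint of the two extreme points: leftmost at 0, rightmost at 49.
Optimal location = (0 + 49)/2 = 24.5; maximum distance = (49 − 0)/2 = 24.5.

location 24.5, max distance 24.5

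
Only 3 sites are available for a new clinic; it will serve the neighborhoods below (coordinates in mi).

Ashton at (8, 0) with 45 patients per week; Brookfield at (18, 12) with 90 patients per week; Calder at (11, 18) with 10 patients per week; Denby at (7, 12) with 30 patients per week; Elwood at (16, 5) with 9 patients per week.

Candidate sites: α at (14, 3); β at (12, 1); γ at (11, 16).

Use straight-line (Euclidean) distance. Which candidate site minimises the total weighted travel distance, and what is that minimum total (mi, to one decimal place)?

α, total 1708.7 mi

Total weighted distance at each candidate:
  α (14, 3): total = 1708.7
  β (12, 1): total = 1896.9
  γ (11, 16): total = 1756.6
Minimum is at α with total 1708.7 mi.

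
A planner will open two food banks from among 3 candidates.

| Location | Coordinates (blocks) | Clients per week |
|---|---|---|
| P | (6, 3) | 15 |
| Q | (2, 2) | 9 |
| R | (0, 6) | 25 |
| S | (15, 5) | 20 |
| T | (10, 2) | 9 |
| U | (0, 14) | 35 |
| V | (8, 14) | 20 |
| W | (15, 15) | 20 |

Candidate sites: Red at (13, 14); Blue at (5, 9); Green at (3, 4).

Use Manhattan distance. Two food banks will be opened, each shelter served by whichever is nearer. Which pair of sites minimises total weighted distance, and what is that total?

Evaluate every pair (each demand assigned to the nearer of the two):
  {Red, Green}: total = 1128
  {Red, Blue}: total = 1233
  {Blue, Green}: total = 1383
Best pair: {Red, Green} with total 1128.

{Red, Green}, total 1128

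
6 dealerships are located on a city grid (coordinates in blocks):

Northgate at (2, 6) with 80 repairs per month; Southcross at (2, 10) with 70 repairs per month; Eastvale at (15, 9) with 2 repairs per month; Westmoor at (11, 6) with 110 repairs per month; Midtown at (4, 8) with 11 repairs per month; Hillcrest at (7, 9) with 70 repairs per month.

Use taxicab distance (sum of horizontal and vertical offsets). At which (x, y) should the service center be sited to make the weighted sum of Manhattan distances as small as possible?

(7, 6)

Manhattan distance separates: Σwᵢ(|x−xᵢ|+|y−yᵢ|) = Σwᵢ|x−xᵢ| + Σwᵢ|y−yᵢ|, so x and y are optimised independently as 1-D weighted medians.
Total weight W = 343; half = 171.5.
x-coordinate, sorted with cumulative weight:
  x=2 (Northgate, w=80) cum 80
  x=2 (Southcross, w=70) cum 150
  x=4 (Midtown, w=11) cum 161
  x=7 (Hillcrest, w=70) cum 231  ← median
  x=11 (Westmoor, w=110) cum 341
  x=15 (Eastvale, w=2) cum 343
⇒ x* = 7
y-coordinate, sorted with cumulative weight:
  y=6 (Northgate, w=80) cum 80
  y=6 (Westmoor, w=110) cum 190  ← median
  y=8 (Midtown, w=11) cum 201
  y=9 (Eastvale, w=2) cum 203
  y=9 (Hillcrest, w=70) cum 273
  y=10 (Southcross, w=70) cum 343
⇒ y* = 6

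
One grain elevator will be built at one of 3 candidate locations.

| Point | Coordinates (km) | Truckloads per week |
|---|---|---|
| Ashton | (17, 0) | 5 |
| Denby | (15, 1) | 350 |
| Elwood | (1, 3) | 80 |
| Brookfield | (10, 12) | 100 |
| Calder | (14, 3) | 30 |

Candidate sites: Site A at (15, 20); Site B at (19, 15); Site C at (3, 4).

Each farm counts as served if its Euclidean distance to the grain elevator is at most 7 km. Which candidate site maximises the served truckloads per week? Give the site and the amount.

Coverage radius r = 7 km; a point is covered iff (Δx)²+(Δy)² ≤ 7² = 49.
  Site A (15, 20): covers {none} → 0
  Site B (19, 15): covers {none} → 0
  Site C (3, 4): covers {Elwood} → 80
Maximum coverage at Site C: 80 truckloads per week.

Site C, covering 80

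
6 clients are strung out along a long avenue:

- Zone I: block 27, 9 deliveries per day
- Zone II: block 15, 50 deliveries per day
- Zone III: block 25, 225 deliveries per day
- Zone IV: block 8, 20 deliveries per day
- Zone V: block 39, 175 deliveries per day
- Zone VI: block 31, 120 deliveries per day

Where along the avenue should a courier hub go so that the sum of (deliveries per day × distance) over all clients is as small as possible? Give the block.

x = 27

For a sum of weighted absolute distances on a line, the optimum is the weighted median (not the mean). Total weight W = 599; half-weight = 299.5.
Sort by position and accumulate weight:
  block 8 (Zone IV, w=20) → cum 20
  block 15 (Zone II, w=50) → cum 70
  block 25 (Zone III, w=225) → cum 295
  block 27 (Zone I, w=9) → cum 304  ≥ 299.5 → median here
  block 31 (Zone VI, w=120) → cum 424
  block 39 (Zone V, w=175) → cum 599
Optimal location: block 27.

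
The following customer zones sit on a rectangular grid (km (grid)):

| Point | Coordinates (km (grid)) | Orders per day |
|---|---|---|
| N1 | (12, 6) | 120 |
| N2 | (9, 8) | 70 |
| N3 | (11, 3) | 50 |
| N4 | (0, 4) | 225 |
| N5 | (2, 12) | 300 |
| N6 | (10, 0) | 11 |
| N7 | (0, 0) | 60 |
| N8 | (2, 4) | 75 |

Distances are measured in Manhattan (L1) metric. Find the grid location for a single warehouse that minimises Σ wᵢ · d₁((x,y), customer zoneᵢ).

(2, 6)

Manhattan distance separates: Σwᵢ(|x−xᵢ|+|y−yᵢ|) = Σwᵢ|x−xᵢ| + Σwᵢ|y−yᵢ|, so x and y are optimised independently as 1-D weighted medians.
Total weight W = 911; half = 455.5.
x-coordinate, sorted with cumulative weight:
  x=0 (N4, w=225) cum 225
  x=0 (N7, w=60) cum 285
  x=2 (N5, w=300) cum 585  ← median
  x=2 (N8, w=75) cum 660
  x=9 (N2, w=70) cum 730
  x=10 (N6, w=11) cum 741
  x=11 (N3, w=50) cum 791
  x=12 (N1, w=120) cum 911
⇒ x* = 2
y-coordinate, sorted with cumulative weight:
  y=0 (N6, w=11) cum 11
  y=0 (N7, w=60) cum 71
  y=3 (N3, w=50) cum 121
  y=4 (N4, w=225) cum 346
  y=4 (N8, w=75) cum 421
  y=6 (N1, w=120) cum 541  ← median
  y=8 (N2, w=70) cum 611
  y=12 (N5, w=300) cum 911
⇒ y* = 6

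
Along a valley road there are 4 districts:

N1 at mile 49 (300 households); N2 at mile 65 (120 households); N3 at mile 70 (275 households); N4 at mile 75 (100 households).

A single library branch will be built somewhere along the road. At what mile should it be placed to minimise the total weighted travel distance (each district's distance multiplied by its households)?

For a sum of weighted absolute distances on a line, the optimum is the weighted median (not the mean). Total weight W = 795; half-weight = 397.5.
Sort by position and accumulate weight:
  mile 49 (N1, w=300) → cum 300
  mile 65 (N2, w=120) → cum 420  ≥ 397.5 → median here
  mile 70 (N3, w=275) → cum 695
  mile 75 (N4, w=100) → cum 795
Optimal location: mile 65.

x = 65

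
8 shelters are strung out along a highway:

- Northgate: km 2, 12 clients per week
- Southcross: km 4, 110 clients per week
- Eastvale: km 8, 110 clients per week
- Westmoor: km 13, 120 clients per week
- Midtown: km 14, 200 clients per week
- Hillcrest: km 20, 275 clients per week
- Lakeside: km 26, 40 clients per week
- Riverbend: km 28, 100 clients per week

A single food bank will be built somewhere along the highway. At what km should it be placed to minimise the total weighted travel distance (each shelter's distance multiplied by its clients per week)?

For a sum of weighted absolute distances on a line, the optimum is the weighted median (not the mean). Total weight W = 967; half-weight = 483.5.
Sort by position and accumulate weight:
  km 2 (Northgate, w=12) → cum 12
  km 4 (Southcross, w=110) → cum 122
  km 8 (Eastvale, w=110) → cum 232
  km 13 (Westmoor, w=120) → cum 352
  km 14 (Midtown, w=200) → cum 552  ≥ 483.5 → median here
  km 20 (Hillcrest, w=275) → cum 827
  km 26 (Lakeside, w=40) → cum 867
  km 28 (Riverbend, w=100) → cum 967
Optimal location: km 14.

x = 14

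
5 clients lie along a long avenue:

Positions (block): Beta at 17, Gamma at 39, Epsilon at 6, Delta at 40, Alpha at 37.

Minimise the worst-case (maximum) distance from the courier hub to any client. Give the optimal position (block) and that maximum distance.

location 23, max distance 17

The 1-center on a line is the midpoint of the two extreme points: leftmost at 6, rightmost at 40.
Optimal location = (6 + 40)/2 = 23; maximum distance = (40 − 6)/2 = 17.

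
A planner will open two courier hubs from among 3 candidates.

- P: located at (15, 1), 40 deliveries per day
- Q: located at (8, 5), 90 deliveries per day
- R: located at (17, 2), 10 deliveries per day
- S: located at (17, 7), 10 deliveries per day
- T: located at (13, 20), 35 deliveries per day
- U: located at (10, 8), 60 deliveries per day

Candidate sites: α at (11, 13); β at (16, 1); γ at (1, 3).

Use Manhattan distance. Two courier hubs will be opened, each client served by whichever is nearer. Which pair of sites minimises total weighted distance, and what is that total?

Evaluate every pair (each demand assigned to the nearer of the two):
  {α, β}: total = 1795
  {α, γ}: total = 2415
  {β, γ}: total = 2490
Best pair: {α, β} with total 1795.

{α, β}, total 1795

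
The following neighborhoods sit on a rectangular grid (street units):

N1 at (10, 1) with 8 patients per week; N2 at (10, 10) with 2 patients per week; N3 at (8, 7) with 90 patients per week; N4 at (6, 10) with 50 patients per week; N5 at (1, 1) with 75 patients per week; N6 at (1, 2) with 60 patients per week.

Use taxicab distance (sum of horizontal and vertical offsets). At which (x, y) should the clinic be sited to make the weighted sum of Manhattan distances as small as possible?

(6, 2)

Manhattan distance separates: Σwᵢ(|x−xᵢ|+|y−yᵢ|) = Σwᵢ|x−xᵢ| + Σwᵢ|y−yᵢ|, so x and y are optimised independently as 1-D weighted medians.
Total weight W = 285; half = 142.5.
x-coordinate, sorted with cumulative weight:
  x=1 (N5, w=75) cum 75
  x=1 (N6, w=60) cum 135
  x=6 (N4, w=50) cum 185  ← median
  x=8 (N3, w=90) cum 275
  x=10 (N1, w=8) cum 283
  x=10 (N2, w=2) cum 285
⇒ x* = 6
y-coordinate, sorted with cumulative weight:
  y=1 (N1, w=8) cum 8
  y=1 (N5, w=75) cum 83
  y=2 (N6, w=60) cum 143  ← median
  y=7 (N3, w=90) cum 233
  y=10 (N2, w=2) cum 235
  y=10 (N4, w=50) cum 285
⇒ y* = 2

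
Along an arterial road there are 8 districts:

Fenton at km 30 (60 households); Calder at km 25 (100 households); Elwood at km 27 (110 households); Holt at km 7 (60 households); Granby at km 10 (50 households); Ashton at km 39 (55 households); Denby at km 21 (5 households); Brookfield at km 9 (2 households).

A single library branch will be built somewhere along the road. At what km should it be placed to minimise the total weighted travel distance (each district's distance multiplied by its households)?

For a sum of weighted absolute distances on a line, the optimum is the weighted median (not the mean). Total weight W = 442; half-weight = 221.
Sort by position and accumulate weight:
  km 7 (Holt, w=60) → cum 60
  km 9 (Brookfield, w=2) → cum 62
  km 10 (Granby, w=50) → cum 112
  km 21 (Denby, w=5) → cum 117
  km 25 (Calder, w=100) → cum 217
  km 27 (Elwood, w=110) → cum 327  ≥ 221 → median here
  km 30 (Fenton, w=60) → cum 387
  km 39 (Ashton, w=55) → cum 442
Optimal location: km 27.

x = 27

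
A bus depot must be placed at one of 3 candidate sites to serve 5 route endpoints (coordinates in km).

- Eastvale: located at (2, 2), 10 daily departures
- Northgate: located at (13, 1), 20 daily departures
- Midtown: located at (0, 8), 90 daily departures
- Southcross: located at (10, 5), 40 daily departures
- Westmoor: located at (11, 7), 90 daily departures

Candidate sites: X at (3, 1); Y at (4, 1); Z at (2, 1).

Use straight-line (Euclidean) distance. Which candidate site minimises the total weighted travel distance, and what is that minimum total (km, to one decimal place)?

Total weighted distance at each candidate:
  X (3, 1): total = 2122.1
  Y (4, 1): total = 2046.2
  Z (2, 1): total = 2216.5
Minimum is at Y with total 2046.2 km.

Y, total 2046.2 km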